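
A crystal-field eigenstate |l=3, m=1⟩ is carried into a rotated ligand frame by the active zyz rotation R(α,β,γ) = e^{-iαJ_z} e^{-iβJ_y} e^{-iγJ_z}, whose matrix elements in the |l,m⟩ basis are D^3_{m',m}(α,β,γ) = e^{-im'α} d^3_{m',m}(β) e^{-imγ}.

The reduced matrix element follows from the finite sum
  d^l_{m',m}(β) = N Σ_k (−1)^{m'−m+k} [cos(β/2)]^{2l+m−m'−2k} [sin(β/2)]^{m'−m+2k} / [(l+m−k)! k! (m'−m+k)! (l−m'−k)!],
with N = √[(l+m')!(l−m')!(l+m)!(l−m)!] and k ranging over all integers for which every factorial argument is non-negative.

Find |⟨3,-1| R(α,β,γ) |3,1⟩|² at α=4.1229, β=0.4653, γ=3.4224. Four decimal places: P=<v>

First d^3_{-1,1}(β=0.4653), then the phase factors e^{-i(-1)α} and e^{-i(1)γ}:
c=cos(0.465300/2)=0.973059, s=sin(0.465300/2)=0.230557; N=√[2·24·24·2]=48.000000
k∈{2,3,4} keeps every argument non-negative
  k=2: (−1)^0·48.0000/(8)·0.9731^4·0.2306^2 = +0.285933
  k=3: (−1)^1·48.0000/(6)·0.9731^2·0.2306^4 = -0.021403
  k=4: (−1)^2·48.0000/(48)·0.9731^0·0.2306^6 = +0.000150
d^3_{-1,1}(0.4653) = +0.285933 -0.021403 +0.000150 = +0.264680
|D^3_{-1,1}|² = |d^3_{-1,1}(β)|² = (+0.264680)² = 0.070055 (the z-rotation phases have unit modulus)

P=0.0701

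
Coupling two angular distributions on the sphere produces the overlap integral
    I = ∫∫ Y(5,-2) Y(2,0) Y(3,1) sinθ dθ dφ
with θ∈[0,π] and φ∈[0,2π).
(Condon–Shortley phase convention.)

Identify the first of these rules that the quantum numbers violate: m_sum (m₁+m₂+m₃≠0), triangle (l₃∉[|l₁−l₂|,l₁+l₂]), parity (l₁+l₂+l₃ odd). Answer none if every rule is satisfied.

Σmᵢ = -1  ✗
l₃∈[|l₁−l₂|,l₁+l₂]=[3,7], have l₃=3
Σlᵢ = 10 ⇒ even

m_sum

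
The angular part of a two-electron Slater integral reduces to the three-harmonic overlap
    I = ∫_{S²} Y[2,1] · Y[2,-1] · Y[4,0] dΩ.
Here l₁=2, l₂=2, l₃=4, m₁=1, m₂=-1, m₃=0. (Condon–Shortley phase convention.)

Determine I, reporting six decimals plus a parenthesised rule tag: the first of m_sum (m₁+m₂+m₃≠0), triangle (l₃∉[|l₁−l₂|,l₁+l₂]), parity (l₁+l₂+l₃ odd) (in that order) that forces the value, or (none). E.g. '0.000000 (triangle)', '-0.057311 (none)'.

Checks pass: Σm=0; 8 even; l₃=4∈[0,4].
(2·2+1)(2·2+1)(2·4+1) = 225
Δ: 0! 4! 4! / 9! → 1/630
sum: t=0:+1/16 = 1/16
3j²(2 2 4; 0 0 0) = Δ·Π!·Σ² = 2/35  (sign +1)
sum: t=0:+1/36 = 1/36
3j²(2 2 4; 1 -1 0) = Δ·Π!·Σ² = 8/315  (sign +1)
combine: 4πI² = 225·2/35·8/315 = 16/49
take √, sign +1: I = 0.16119702
No selection rule forces the value: the integral is nonzero (none).

0.161197 (none)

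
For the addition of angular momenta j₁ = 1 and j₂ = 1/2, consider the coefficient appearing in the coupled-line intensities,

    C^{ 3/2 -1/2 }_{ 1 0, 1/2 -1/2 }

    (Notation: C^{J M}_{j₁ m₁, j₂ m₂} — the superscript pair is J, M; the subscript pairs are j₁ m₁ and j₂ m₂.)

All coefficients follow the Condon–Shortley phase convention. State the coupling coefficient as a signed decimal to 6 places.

√[4·0!2!1!/4! · 1!1!0!1!1!2!] = √(2/3)
  +(−1)^0/∏(0,0,1,0,1,1)! = 1  (running 1)
⟨..|..⟩ = √(2/3)·(1) = +0.816497

+√(2/3) = +0.816497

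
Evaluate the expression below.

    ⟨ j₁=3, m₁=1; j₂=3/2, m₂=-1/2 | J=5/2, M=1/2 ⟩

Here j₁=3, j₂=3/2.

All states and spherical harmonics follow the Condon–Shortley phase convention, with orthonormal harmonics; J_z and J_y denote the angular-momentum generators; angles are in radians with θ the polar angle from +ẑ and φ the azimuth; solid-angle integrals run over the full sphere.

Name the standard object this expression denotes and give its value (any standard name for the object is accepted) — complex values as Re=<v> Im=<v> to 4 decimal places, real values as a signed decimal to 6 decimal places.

This is a Clebsch–Gordan (vector-coupling) coefficient.
√[6·2!4!1!/8! · 4!2!1!2!3!2!] = √(288/35)
  +(−1)^0/∏(0,2,2,1,2,0)! = 1/8  (running 1/8)
  +(−1)^1/∏(1,1,1,0,3,1)! = -1/6  (running -1/24)
⟨..|..⟩ = √(288/35)·(-1/24) = -0.119523

Clebsch–Gordan coefficient, −√(1/70) ≈ -0.119523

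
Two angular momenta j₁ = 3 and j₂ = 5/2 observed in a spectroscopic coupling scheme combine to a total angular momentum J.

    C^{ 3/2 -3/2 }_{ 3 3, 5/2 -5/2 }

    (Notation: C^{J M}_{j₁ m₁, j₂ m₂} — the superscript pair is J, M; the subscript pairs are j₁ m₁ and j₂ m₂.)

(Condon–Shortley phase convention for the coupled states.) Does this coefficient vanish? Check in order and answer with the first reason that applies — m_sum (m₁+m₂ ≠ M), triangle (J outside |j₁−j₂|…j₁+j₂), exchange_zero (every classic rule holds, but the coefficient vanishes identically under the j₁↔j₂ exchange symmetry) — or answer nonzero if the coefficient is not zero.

m-sum: m₁+m₂ = 3+(-5/2) = 1/2, M = -3/2  ✗ ⇒ coefficient is 0

m_sum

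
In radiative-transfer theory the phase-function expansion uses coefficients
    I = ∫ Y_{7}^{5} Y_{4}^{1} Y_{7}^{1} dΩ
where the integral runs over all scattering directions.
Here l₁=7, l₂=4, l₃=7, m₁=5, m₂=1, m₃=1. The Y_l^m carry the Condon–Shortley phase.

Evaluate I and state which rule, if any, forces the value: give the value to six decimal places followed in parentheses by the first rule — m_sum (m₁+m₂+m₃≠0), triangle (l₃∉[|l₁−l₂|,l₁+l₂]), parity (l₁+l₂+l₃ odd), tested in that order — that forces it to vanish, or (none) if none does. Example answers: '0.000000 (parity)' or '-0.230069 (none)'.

5 + 1 + 1 = 7 ≠ 0: azimuthal integral kills it; I = 0

0.000000 (m_sum)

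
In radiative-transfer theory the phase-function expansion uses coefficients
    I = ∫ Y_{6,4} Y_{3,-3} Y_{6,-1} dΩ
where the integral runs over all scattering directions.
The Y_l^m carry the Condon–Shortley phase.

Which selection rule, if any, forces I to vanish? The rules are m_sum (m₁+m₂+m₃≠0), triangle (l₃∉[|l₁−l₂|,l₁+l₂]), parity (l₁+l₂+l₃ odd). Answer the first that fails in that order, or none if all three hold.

parity

m₁+m₂+m₃ = 4 − 3 − 1 = 0  ✓
triangle: |6−3|=3 ≤ l₃=6 ≤ 6+3=9  ✓
parity: l₁+l₂+l₃ = 15 is odd  ✗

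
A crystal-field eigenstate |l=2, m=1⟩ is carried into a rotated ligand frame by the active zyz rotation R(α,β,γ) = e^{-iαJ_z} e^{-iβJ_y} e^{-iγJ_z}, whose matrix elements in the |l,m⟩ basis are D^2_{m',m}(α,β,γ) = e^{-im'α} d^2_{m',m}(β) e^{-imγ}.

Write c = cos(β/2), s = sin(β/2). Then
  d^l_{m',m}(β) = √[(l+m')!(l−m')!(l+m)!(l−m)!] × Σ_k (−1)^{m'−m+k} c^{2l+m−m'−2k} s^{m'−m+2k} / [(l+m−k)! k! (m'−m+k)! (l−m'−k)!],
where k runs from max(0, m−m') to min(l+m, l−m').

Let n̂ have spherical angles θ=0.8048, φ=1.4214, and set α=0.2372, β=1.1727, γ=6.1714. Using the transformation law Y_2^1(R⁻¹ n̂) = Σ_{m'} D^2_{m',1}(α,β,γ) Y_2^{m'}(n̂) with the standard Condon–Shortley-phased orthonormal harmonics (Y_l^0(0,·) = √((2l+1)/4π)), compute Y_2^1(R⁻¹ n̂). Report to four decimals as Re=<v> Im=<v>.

Re=0.2426 Im=-0.2422

Need the full column D^2_{m',1} for m'=−2..2 at α=0.2372, β=1.1727, γ=6.1714.
cos(β/2)=0.832966, sin(β/2)=0.553324
d^2_{-2,1}: single k=3 term ⇒ +0.282226;  D = +0.235110+0.156124i
d^2_{-1,1}: k∈[2..3] ⇒ +0.637287 -0.093739 = +0.543549;  D = +0.510784+0.185863i
d^2_{0,1}: k∈[1..2] ⇒ +0.783316 -0.345655 = +0.437662;  D = +0.434930+0.048822i
d^2_{1,1}: k∈[0..1] ⇒ +0.481403 -0.637287 = -0.155884;  D = -0.154660+0.019499i
d^2_{2,1}: single k=0 term ⇒ -0.639575;  D = -0.597985+0.226870i
Y_2^{m'}(θ=0.8048,φ=1.4214) and Σ D·Y over m':
  (+0.2351+0.1561i)·(-0.1917-0.0591i)  (+0.5108+0.1859i)·(+0.0575-0.3817i)  (+0.4349+0.0488i)·(+0.1393+0.0000i)  (-0.1547+0.0195i)·(-0.0575-0.3817i)  (-0.5980+0.2269i)·(-0.1917+0.0591i)
Y_2^1(R⁻¹ n̂) = +0.242617-0.242203i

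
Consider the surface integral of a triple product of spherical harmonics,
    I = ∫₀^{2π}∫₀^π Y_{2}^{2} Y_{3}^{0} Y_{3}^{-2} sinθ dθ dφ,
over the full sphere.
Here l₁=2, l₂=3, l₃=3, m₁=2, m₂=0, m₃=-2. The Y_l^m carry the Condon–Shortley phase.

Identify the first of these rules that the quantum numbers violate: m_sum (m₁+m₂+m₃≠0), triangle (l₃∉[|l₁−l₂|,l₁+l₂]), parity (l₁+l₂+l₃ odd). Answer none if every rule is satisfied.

none

Σmᵢ = 0  ✓
l₃∈[|l₁−l₂|,l₁+l₂]=[1,5], have l₃=3  ✓
Σlᵢ = 8 ⇒ even  ✓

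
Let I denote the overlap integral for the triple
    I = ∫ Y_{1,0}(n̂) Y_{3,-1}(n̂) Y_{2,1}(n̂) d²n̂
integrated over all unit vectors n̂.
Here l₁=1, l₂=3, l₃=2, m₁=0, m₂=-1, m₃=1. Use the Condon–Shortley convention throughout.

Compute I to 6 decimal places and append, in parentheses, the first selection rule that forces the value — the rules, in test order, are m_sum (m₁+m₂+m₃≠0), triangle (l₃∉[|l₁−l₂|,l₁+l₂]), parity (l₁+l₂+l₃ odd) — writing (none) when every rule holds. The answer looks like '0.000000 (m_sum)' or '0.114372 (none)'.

Checks pass: Σm=0; 6 even; l₃=2∈[2,4].
(2·1+1)(2·3+1)(2·2+1) = 105
Δ: 2! 0! 4! / 7! → 1/105
sum: t=1:−1/4 = -1/4
3j²(1 3 2; 0 0 0) = Δ·Π!·Σ² = 3/35  (sign -1)
sum: t=1:−1/6 = -1/6
3j²(1 3 2; 0 -1 1) = Δ·Π!·Σ² = 8/105  (sign +1)
combine: 4πI² = 105·3/35·8/105 = 24/35
take √, sign -1: I = -0.23359668
No selection rule forces the value: the integral is nonzero (none).

-0.233597 (none)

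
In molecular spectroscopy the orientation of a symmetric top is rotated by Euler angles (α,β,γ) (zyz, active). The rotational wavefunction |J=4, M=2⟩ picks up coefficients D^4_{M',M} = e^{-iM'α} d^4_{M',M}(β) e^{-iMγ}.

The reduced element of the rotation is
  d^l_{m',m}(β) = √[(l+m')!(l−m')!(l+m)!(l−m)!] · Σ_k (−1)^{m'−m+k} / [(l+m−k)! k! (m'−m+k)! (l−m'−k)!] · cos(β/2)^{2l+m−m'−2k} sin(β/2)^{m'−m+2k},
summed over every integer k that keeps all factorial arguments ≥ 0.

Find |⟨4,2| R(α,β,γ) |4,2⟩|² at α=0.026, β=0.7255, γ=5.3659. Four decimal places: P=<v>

P=0.0594

D^4_{2,2}(0.0260,0.7255,5.3659) = e^{-i·2·0.0260}·d^4_{2,2}(0.7255)·e^{-i·2·5.3659}. Compute d first:
c=cos(0.725500/2)=0.934925, s=sin(0.725500/2)=0.354847; N=√[720·2·720·2]=1440.000000
Admissible k: 0..2 (factorial args all ≥0)
  k=0: (−1)^0·1440.0000/(1440)·0.9349^8·0.3548^0 = +0.583731
  k=1: (−1)^1·1440.0000/(120)·0.9349^6·0.3548^2 = -1.009071
  k=2: (−1)^2·1440.0000/(96)·0.9349^4·0.3548^4 = +0.181702
d^4_{2,2}(0.7255) = +0.583731 -1.009071 +0.181702 = -0.243639
|D^4_{2,2}|² = |d^4_{2,2}(β)|² = (-0.243639)² = 0.059360 (the z-rotation phases have unit modulus)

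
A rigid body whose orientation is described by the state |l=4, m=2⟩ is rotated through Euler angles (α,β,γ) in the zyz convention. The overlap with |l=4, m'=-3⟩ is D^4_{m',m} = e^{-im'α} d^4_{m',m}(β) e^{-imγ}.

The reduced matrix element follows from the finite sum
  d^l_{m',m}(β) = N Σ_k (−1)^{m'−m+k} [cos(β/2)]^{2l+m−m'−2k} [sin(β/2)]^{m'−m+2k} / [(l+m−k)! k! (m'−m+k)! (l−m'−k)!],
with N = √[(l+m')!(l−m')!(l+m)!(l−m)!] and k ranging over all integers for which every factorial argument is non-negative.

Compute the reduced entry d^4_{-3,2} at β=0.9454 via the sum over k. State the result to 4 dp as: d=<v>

d^4_{-3,2}(β=0.9454) via the finite sum:
Half-angle: c=0.890342, s=0.455292. N=√(1·5040·720·2)=2693.993318
Admissible k: 5..6 (factorial args all ≥0)
  k=5: (−1)^0·2693.9933/(240)·0.8903^3·0.4553^5 = +0.154991
  k=6: (−1)^1·2693.9933/(720)·0.8903^1·0.4553^7 = -0.013510
d^4_{-3,2}(0.9454) = +0.154991 -0.013510 = +0.141481

d=0.1415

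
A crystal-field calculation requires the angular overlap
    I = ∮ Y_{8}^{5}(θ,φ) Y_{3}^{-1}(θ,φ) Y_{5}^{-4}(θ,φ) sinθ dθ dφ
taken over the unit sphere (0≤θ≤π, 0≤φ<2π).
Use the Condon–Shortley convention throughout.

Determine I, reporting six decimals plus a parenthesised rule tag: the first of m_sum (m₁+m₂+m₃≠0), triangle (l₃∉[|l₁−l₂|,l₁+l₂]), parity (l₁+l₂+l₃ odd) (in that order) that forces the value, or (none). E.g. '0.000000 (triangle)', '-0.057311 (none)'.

-0.194444 (none)

Checks pass: Σm=0; 16 even; l₃=5∈[5,11].
(2·8+1)(2·3+1)(2·5+1) = 1309
Δ: 6! 10! 0! / 17! → 1/136136
sum: t=3:−1/518400 = -1/518400
3j²(8 3 5; 0 0 0) = Δ·Π!·Σ² = 56/2431  (sign +1)
sum: t=2:+1/17418240 = 1/17418240
3j²(8 3 5; 5 -1 -4) = Δ·Π!·Σ² = 15/952  (sign -1)
combine: 4πI² = 1309·56/2431·15/952 = 105/221
take √, sign -1: I = -0.19444357
No selection rule forces the value: the integral is nonzero (none).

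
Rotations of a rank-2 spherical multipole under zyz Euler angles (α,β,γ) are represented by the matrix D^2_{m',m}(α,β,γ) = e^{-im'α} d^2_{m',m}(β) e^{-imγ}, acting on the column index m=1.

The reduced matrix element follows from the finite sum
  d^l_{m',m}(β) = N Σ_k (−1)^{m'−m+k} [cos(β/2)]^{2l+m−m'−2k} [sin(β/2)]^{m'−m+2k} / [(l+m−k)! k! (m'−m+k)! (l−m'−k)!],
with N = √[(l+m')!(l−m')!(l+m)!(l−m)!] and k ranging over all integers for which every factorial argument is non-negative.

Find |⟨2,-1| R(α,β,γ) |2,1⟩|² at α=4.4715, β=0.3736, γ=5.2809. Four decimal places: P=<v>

P=0.0097

Split into d^2_{-1,1}(β=0.3736) × two z-phases.
With c≡cos(β/2)=0.982604 and s≡sin(β/2)=0.185716, N=[1·6·6·1]^{1/2}=6.000000
The bounds max(0,m−m')=2 and min(l+m,l−m')=3 give 2 terms
  k=2: (−1)^0·6.0000/(2)·0.9826^2·0.1857^2 = +0.099902
  k=3: (−1)^1·6.0000/(6)·0.9826^0·0.1857^4 = -0.001190
d^2_{-1,1}(0.3736) = +0.099902 -0.001190 = +0.098712
|D^2_{-1,1}|² = |d^2_{-1,1}(β)|² = (+0.098712)² = 0.009744 (the z-rotation phases have unit modulus)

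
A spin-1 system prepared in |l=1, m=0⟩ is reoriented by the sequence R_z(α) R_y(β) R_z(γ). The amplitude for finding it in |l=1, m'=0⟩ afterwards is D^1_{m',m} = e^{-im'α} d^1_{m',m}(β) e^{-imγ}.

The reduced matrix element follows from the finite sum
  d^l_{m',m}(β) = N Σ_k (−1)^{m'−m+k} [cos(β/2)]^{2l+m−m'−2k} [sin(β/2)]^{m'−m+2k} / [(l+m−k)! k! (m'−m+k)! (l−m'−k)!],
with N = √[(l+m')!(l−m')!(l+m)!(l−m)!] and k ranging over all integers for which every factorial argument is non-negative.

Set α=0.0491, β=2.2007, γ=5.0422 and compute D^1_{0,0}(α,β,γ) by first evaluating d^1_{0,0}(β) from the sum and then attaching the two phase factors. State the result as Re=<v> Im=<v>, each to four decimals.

Split into d^1_{0,0}(β=2.2007) × two z-phases.
Half-angle: c=0.453284, s=0.891366. N=√(1·1·1·1)=1.000000
k: max(0,(0)−(0))=0 … min(1+(0),1−(0))=1
  k=0: (−1)^0·1.0000/(1)·0.4533^2·0.8914^0 = +0.205467
  k=1: (−1)^1·1.0000/(1)·0.4533^0·0.8914^2 = -0.794533
d^1_{0,0}(2.2007) = +0.205467 -0.794533 = -0.589067
Phases: e^{-i·(0)·0.0491}=+1.000000+0.000000i, e^{-i·(0)·5.0422}=+1.000000+0.000000i ⇒ D=-0.589067+0.000000i

Re=-0.5891 Im=0.0000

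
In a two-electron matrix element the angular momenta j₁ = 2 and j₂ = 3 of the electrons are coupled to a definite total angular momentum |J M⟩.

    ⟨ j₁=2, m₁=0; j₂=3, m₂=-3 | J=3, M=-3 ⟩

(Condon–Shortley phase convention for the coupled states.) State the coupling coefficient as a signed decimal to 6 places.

+√(5/12) = +0.645497

√[7·2!2!4!/9! · 2!2!0!6!0!6!] = √(3840)
  +(−1)^0/∏(0,2,2,0,0,4)! = 1/96  (running 1/96)
⟨..|..⟩ = √(3840)·(1/96) = +0.645497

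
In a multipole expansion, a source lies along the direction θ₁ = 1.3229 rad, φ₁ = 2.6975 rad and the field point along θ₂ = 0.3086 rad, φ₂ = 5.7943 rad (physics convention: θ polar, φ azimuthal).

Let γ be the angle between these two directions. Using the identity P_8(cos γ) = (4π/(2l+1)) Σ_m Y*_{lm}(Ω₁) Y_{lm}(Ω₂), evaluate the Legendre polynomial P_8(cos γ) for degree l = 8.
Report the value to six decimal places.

0.238275

Expand P_8 via completeness: Σ_{m} conj(Y_{8,m}) at Ω₁ times Y_{8,m} at Ω₂ —
  m=-8: (-0.36856 + 0.16069j) × (-0.00003 - 0.00003j) = 0.00001 + 0.00001j  (running Σ = 0.00001 + 0.00001j)
  m=-7: (0.40684 + 0.01341j) × (-0.00045 - 0.00013j) = -0.00018 - 0.00006j  (running Σ = -0.00017 - 0.00005j)
  m=-6: (0.02691 + 0.01391j) × (-0.00365 + 0.00077j) = -0.00011 - 0.00003j  (running Σ = -0.00028 - 0.00008j)
  m=-5: (-0.21670 - 0.28525j) × (-0.01630 + 0.01365j) = 0.00743 + 0.00169j  (running Σ = 0.00715 + 0.00161j)
  m=-4: (0.02011 + 0.09644j) × (-0.03345 + 0.08261j) = -0.00864 - 0.00156j  (running Σ = -0.00149 + 0.00004j)
  m=-3: (-0.07271 + 0.29902j) × (0.02796 + 0.26750j) = -0.08202 - 0.01109j  (running Σ = -0.08351 - 0.01105j)
  m=-2: (0.09554 - 0.11752j) × (0.30075 + 0.44625j) = 0.08118 + 0.00729j  (running Σ = -0.00234 - 0.00375j)
  m=-1: (0.25328 - 0.12051j) × (0.48195 + 0.25638j) = 0.15296 + 0.00686j  (running Σ = 0.15063 + 0.00310j)
  m=0: (-0.16607 + 0.00000j) × (-0.12698 + 0.00000j) = 0.02109 + 0.00000j  (running Σ = 0.17172 + 0.00310j)
  m=1: (-0.25328 - 0.12051j) × (-0.48195 + 0.25638j) = 0.15296 - 0.00686j  (running Σ = 0.32468 - 0.00375j)
  m=2: (0.09554 + 0.11752j) × (0.30075 - 0.44625j) = 0.08118 - 0.00729j  (running Σ = 0.40586 - 0.01105j)
  m=3: (0.07271 + 0.29902j) × (-0.02796 + 0.26750j) = -0.08202 + 0.01109j  (running Σ = 0.32383 + 0.00004j)
  m=4: (0.02011 - 0.09644j) × (-0.03345 - 0.08261j) = -0.00864 + 0.00156j  (running Σ = 0.31519 + 0.00161j)
  m=5: (0.21670 - 0.28525j) × (0.01630 + 0.01365j) = 0.00743 - 0.00169j  (running Σ = 0.32262 - 0.00008j)
  m=6: (0.02691 - 0.01391j) × (-0.00365 - 0.00077j) = -0.00011 + 0.00003j  (running Σ = 0.32251 - 0.00005j)
  m=7: (-0.40684 + 0.01341j) × (0.00045 - 0.00013j) = -0.00018 + 0.00006j  (running Σ = 0.32233 + 0.00001j)
  m=8: (-0.36856 - 0.16069j) × (-0.00003 + 0.00003j) = 0.00001 - 0.00001j  (running Σ = 0.32234 - 0.00000j)
Accumulated sum 0.32234 - 0.00000j; after 4π/(2l+1) scaling, 0.23827 - 0.00000j ⇒ P_8 = 0.238275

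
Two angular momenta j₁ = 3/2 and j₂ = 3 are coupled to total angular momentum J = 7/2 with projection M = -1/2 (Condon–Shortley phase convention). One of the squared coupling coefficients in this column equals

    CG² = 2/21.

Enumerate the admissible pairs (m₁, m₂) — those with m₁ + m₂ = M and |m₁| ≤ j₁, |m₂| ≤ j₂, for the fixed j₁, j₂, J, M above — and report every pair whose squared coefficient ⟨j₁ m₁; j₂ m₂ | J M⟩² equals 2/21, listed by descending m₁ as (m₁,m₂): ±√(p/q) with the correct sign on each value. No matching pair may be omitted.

(-1/2,0): −√(2/21)

Admissible pairs with m₁+m₂ = M = -1/2: (-3/2,1), (-1/2,0), (1/2,-1), (3/2,-2)
  (m₁,m₂)=(3/2,-2): CG² = 5/21, CG = +√(5/21)
  (m₁,m₂)=(1/2,-1): CG² = 2/7, CG = +√(2/7)
  (m₁,m₂)=(-1/2,0): CG² = 2/21, CG = −√(2/21)   ← matches the target
  (m₁,m₂)=(-3/2,1): CG² = 8/21, CG = −√(8/21)
Pairs with CG² = 2/21: (-1/2,0): −√(2/21)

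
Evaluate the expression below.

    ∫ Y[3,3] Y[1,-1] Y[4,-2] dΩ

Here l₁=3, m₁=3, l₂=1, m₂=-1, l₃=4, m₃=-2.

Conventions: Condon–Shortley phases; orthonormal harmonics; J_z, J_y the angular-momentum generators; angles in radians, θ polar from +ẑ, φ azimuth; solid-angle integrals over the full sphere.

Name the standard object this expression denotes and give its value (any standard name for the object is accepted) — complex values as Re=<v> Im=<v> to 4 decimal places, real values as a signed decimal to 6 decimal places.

Gaunt coefficient, +0.061558

This is a Gaunt coefficient — the integral of a triple product of spherical harmonics over the sphere.
Checks pass: Σm=0; 8 even; l₃=4∈[2,4].
(2·3+1)(2·1+1)(2·4+1) = 189
Δ: 0! 6! 2! / 9! → 1/252
sum: t=0:+1/36 = 1/36
3j²(3 1 4; 0 0 0) = Δ·Π!·Σ² = 4/63  (sign +1)
sum: t=0:+1/1440 = 1/1440
3j²(3 1 4; 3 -1 -2) = Δ·Π!·Σ² = 1/252  (sign +1)
combine: 4πI² = 189·4/63·1/252 = 1/21
take √, sign +1: I = 0.06155813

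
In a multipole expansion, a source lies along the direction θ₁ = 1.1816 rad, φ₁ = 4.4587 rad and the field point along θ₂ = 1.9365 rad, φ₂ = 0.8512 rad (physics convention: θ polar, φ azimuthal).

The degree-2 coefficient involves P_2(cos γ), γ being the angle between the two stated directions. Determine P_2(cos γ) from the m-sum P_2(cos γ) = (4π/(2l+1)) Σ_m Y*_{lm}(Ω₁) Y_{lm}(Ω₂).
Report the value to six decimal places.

0.735690

Summing Y*_{l m}(θ₁,φ₁)·Y_{l m}(θ₂,φ₂) over m ∈ [−2, 2]; prefactor 4π/(2·2+1) = 2.513274:
  m=-2: Y*=-0.28900 + 0.16066j  Y=-0.04421 - 0.33396j  product 0.06643 + 0.08941j
  m=-1: Y*=-0.06807 - 0.26254j  Y=-0.17004 + 0.19403j  product 0.06252 + 0.03143j
  m=+0: Y*=-0.17916 + 0.00000j  Y=-0.19439 + 0.00000j  product 0.03483 + 0.00000j
  m=+1: Y*=0.06807 - 0.26254j  Y=0.17004 + 0.19403j  product 0.06252 - 0.03143j
  m=+2: Y*=-0.28900 - 0.16066j  Y=-0.04421 + 0.33396j  product 0.06643 - 0.08941j
Accumulated sum 0.29272 + 0.00000j; after 4π/(2l+1) scaling, 0.73569 + 0.00000j ⇒ P_2 = 0.735690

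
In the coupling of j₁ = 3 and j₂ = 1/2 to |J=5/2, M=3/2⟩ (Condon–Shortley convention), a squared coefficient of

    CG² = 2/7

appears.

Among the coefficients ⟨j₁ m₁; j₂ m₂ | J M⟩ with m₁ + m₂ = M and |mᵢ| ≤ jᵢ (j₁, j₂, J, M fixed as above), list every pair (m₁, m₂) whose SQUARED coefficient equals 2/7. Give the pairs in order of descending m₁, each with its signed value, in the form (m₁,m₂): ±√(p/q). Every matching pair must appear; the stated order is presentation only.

Admissible pairs with m₁+m₂ = M = 3/2: (1,1/2), (2,-1/2)
  (m₁,m₂)=(2,-1/2): CG² = 5/7, CG = +√(5/7)
  (m₁,m₂)=(1,1/2): CG² = 2/7, CG = −√(2/7)   ← matches the target
Pairs with CG² = 2/7: (1,1/2): −√(2/7)

(1,1/2): −√(2/7)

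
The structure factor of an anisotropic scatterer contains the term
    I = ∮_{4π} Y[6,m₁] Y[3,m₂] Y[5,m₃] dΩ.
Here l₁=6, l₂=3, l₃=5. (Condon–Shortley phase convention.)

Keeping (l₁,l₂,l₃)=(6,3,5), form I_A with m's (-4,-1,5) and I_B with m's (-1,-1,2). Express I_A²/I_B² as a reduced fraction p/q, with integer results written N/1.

18/5

Same 6,3,5: normalisation and zero-m 3j drop out of the ratio.
A: Δ: 4! 8! 2! / 15! → 1/675675; sum: t=2:+1/322560 = 1/322560; 3j²(6 3 5; -4 -1 5) = Δ·Π!·Σ² = 18/1001  (sign +1)
B: Δ: 4! 8! 2! / 15! → 1/675675; sum: t=0:+1/241920 t=1:−1/8640 t=2:+1/5760 = 1/16128; 3j²(6 3 5; -1 -1 2) = Δ·Π!·Σ² = 5/1001  (sign -1)
I_A²/I_B² = (18/1001)/(5/1001) = 18/5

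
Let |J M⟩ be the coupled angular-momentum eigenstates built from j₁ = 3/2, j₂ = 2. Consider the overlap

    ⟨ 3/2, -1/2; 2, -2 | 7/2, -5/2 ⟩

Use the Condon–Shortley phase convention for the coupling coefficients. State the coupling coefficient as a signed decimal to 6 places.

j₁+j₂−J=0  J+j₁−j₂=3  J−j₁+j₂=4  j₁+j₂+J+1=8
(j₁±m₁, j₂±m₂, J±M) = (1,2,0,4,1,6)
P² = 6912/7
sum k=0..0:
  [0] +1/48 = 1/48
S = 1/48
C² = P²·S² = 3/7 ; C = +0.654654

+√(3/7) ≈ +0.654654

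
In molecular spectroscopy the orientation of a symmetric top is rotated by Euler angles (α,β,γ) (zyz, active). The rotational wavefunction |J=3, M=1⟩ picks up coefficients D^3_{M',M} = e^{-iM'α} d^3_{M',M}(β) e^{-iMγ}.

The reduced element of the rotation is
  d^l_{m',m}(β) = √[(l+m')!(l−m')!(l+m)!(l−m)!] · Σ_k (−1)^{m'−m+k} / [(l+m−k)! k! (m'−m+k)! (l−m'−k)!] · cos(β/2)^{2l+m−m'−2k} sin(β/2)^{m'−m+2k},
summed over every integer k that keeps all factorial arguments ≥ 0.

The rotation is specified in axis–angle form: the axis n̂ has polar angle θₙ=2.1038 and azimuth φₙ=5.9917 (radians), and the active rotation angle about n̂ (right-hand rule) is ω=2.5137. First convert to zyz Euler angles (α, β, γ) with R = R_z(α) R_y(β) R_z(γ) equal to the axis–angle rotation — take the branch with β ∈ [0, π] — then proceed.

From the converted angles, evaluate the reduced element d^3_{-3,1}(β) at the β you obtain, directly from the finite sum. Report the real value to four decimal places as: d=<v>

d=0.5737

Axis–angle → zyz. n̂ = (sinθₙcosφₙ, sinθₙsinφₙ, cosθₙ) = (+0.824954, -0.247512, -0.508123), ω = 2.5137.
R = I cosω + sinω [n̂]ₓ + (1−cosω) n̂n̂ᵀ gives
  R = [+0.422028, -0.070935, -0.903803; -0.667919, -0.698428, -0.257067; -0.613006, +0.712157, -0.342135]
β = atan2(√(R₁₃²+R₂₃²), R₃₃) = 1.919984; α = atan2(R₂₃, R₁₃) mod 2π = 3.418702; γ = atan2(R₃₂, −R₃₁) mod 2π = 0.860080
d^3_{-3,1}(β=1.9200) via the finite sum:
With c≡cos(β/2)=0.573526 and s≡sin(β/2)=0.819187, N=[1·720·24·2]^{1/2}=185.903201
Admissible k: 4..4 (factorial args all ≥0)
  k=4: (−1)^0·185.9032/(48)·0.5735^2·0.8192^4 = +0.573700
d^3_{-3,1}(1.9200) = +0.573700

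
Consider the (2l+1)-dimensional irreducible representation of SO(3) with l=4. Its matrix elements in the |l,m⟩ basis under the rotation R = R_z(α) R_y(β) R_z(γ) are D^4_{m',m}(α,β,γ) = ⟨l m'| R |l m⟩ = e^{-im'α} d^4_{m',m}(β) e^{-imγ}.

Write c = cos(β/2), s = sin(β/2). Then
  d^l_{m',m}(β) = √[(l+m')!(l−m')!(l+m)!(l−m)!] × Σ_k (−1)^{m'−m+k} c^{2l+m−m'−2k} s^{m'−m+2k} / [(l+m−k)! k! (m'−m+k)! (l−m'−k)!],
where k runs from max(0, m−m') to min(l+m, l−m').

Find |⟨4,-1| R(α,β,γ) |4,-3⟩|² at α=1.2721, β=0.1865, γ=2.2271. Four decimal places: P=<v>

First d^4_{-1,-3}(β=0.1865), then the phase factors e^{-i(-1)α} and e^{-i(-3)γ}:
c=cos(0.186500/2)=0.995655, s=sin(0.186500/2)=0.093115; N=√[6·120·1·5040]=1904.940944
The bounds max(0,m−m')=0 and min(l+m,l−m')=1 give 2 terms
  k=0: (−1)^2·1904.9409/(240)·0.9957^6·0.0931^2 = +0.067044
  k=1: (−1)^3·1904.9409/(144)·0.9957^4·0.0931^4 = -0.000977
d^4_{-1,-3}(0.1865) = +0.067044 -0.000977 = +0.066067
|D^4_{-1,-3}|² = |d^4_{-1,-3}(β)|² = (+0.066067)² = 0.004365 (the z-rotation phases have unit modulus)

P=0.0044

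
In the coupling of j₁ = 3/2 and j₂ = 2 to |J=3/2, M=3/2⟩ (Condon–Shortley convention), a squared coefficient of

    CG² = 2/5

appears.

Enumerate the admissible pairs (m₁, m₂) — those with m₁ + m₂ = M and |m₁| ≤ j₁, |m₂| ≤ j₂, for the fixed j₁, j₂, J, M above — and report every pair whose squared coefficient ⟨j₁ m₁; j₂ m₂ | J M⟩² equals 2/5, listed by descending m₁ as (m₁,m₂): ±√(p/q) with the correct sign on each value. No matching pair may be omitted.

(1/2,1): −√(2/5); (-1/2,2): +√(2/5)

Admissible pairs with m₁+m₂ = M = 3/2: (-1/2,2), (1/2,1), (3/2,0)
  (m₁,m₂)=(3/2,0): CG² = 1/5, CG = +√(1/5)
  (m₁,m₂)=(1/2,1): CG² = 2/5, CG = −√(2/5)   ← matches the target
  (m₁,m₂)=(-1/2,2): CG² = 2/5, CG = +√(2/5)   ← matches the target
Pairs with CG² = 2/5: (1/2,1): −√(2/5); (-1/2,2): +√(2/5)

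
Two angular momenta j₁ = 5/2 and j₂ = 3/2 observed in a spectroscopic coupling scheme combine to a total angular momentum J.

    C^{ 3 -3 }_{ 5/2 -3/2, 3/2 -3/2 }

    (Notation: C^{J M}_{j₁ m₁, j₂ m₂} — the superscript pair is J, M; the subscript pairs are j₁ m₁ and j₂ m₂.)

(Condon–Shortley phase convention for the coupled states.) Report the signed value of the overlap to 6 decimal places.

j₁+j₂−J=1  J+j₁−j₂=4  J−j₁+j₂=2  j₁+j₂+J+1=8
(j₁±m₁, j₂±m₂, J±M) = (1,4,0,3,0,6)
P² = 864
sum k=0..0:
  [0] +1/48 = 1/48
S = 1/48
C² = P²·S² = 3/8 ; C = +0.612372

+√(3/8) = +0.612372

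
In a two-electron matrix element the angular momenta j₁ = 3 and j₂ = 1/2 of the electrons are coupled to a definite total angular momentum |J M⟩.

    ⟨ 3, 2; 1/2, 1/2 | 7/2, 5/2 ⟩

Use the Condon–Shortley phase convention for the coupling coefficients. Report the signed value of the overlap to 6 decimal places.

√[8·0!6!1!/8! · 5!1!1!0!6!1!] = √(86400/7)
  +(−1)^0/∏(0,0,1,1,5,0)! = 1/120  (running 1/120)
⟨..|..⟩ = √(86400/7)·(1/120) = +0.925820

+0.925820  (= +√(6/7))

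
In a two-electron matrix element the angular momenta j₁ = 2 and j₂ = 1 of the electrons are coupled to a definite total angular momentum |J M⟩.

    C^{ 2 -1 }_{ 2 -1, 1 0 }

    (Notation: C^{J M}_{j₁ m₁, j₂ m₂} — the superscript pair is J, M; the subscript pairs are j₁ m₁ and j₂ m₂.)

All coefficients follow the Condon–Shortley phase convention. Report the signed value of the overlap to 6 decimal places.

-0.408248

√[5·1!3!1!/6! · 1!3!1!1!1!3!] = √(3/2)
  +(−1)^0/∏(0,1,3,1,0,0)! = 1/6  (running 1/6)
  +(−1)^1/∏(1,0,2,0,1,1)! = -1/2  (running -1/3)
⟨..|..⟩ = √(3/2)·(-1/3) = -0.408248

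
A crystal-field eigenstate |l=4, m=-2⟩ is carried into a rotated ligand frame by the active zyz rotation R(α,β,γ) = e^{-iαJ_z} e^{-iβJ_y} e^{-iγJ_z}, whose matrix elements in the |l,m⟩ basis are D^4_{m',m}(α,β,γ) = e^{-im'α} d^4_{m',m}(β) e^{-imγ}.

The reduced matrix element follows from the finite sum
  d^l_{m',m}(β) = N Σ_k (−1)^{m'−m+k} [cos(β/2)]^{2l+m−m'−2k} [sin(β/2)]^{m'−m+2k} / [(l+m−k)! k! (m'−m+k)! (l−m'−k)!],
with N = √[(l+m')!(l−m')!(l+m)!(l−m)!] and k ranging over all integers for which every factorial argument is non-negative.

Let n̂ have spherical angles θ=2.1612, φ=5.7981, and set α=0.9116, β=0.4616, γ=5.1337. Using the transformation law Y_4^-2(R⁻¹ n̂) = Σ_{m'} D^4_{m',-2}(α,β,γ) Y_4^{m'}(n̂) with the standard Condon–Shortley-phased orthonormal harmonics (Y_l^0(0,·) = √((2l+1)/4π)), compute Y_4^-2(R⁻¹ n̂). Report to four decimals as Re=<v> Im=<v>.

Need the full column D^4_{m',-2} for m'=−4..4 at α=0.9116, β=0.4616, γ=5.1337.
cos(β/2)=0.973484, sin(β/2)=0.228756
d^4_{-4,-2}: single k=2 term ⇒ +0.235666;  D = +0.052203+0.229812i
d^4_{-3,-2}: k∈[1..2] ⇒ +0.709150 -0.117476 = +0.591674;  D = +0.536365+0.249783i
d^4_{-2,-2}: k∈[0..2] ⇒ +0.806547 -0.534441 +0.036889 = +0.308995;  D = +0.274678-0.141527i
d^4_{-1,-2}: k∈[0..2] ⇒ -0.804100 +0.222008 -0.008173 = -0.590265;  D = -0.107664+0.580363i
d^4_{0,-2}: k∈[0..2] ⇒ +0.422513 -0.062215 +0.001288 = +0.361586;  D = -0.240638-0.269884i
d^4_{1,-2}: k∈[0..2] ⇒ -0.148006 +0.012259 -0.000135 = -0.135882;  D = +0.135559-0.009365i
d^4_{2,-2}: k∈[0..2] ⇒ +0.036889 -0.001630 +0.000007 = +0.035267;  D = -0.019628+0.029301i
d^4_{3,-2}: k∈[0..1] ⇒ -0.006487 +0.000119 = -0.006368;  D = -0.002011-0.006041i
d^4_{4,-2}: single k=0 term ⇒ +0.000719;  D = +0.000678+0.000238i
Y_4^{m'}(θ=2.1612,φ=5.7981) and Σ D·Y over m':
  (+0.0522+0.2298i)·(-0.0761+0.1965i)  (+0.5364+0.2498i)·(-0.0461-0.3968i)  (+0.2747-0.1415i)·(+0.1526+0.2227i)  (-0.1077+0.5804i)·(+0.1608+0.0847i)  (-0.2406-0.2699i)·(-0.3106+0.0000i)  (+0.1356-0.0094i)·(-0.1608+0.0847i)  (-0.0196+0.0293i)·(+0.1526-0.2227i)  (-0.0020-0.0060i)·(+0.0461-0.3968i)  (+0.0007+0.0002i)·(-0.0761-0.1965i)
Y_4^-2(R⁻¹ n̂) = +0.086985-0.001787i

Re=0.0870 Im=-0.0018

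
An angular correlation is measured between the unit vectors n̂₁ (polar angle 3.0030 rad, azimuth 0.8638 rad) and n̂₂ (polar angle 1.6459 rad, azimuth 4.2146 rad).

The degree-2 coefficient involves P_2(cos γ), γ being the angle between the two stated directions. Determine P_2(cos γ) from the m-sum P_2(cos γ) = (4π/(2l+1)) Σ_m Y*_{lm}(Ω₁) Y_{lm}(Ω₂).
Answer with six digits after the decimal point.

Term-by-term m-sum for l=2 (normalisation 4π/5 = 2.513274):
  term(m=-2) = (0.002587, -0.001151)   from Y*(Ω₁)=(-0.001151, 0.007282), Y(Ω₂)=(-0.208957, -0.322288)
  term(m=-1) = (-0.005977, 0.001269)   from Y*(Ω₁)=(-0.068660, -0.080368), Y(Ω₂)=(0.027600, -0.050788)
  term(m=+0) = (-0.189984, 0.000000)   from Y*(Ω₁)=(0.612725, -0.000000), Y(Ω₂)=(-0.310065, 0.000000)
  term(m=+1) = (-0.005977, -0.001269)   from Y*(Ω₁)=(0.068660, -0.080368), Y(Ω₂)=(-0.027600, -0.050788)
  term(m=+2) = (0.002587, 0.001151)   from Y*(Ω₁)=(-0.001151, -0.007282), Y(Ω₂)=(-0.208957, 0.322288)
Total Σ_m = (-0.196763, 0.000000). Multiply by 2.513274: (-0.494520, 0.000000). P_2(cos γ) = -0.494520

-0.494520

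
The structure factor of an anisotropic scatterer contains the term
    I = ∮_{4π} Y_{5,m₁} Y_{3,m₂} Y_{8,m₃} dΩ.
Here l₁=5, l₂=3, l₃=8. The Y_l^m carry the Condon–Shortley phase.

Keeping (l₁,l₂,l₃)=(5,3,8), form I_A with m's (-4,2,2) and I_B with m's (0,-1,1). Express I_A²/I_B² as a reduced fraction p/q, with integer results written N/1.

10/441

Same 5,3,8: normalisation and zero-m 3j drop out of the ratio.
A: Δ: 0! 10! 6! / 17! → 1/136136; sum: t=0:+1/43545600 = 1/43545600; 3j²(5 3 8; -4 2 2) = Δ·Π!·Σ² = 15/34034  (sign +1)
B: Δ: 0! 10! 6! / 17! → 1/136136; sum: t=0:+1/691200 = 1/691200; 3j²(5 3 8; 0 -1 1) = Δ·Π!·Σ² = 189/9724  (sign -1)
I_A²/I_B² = (15/34034)/(189/9724) = 10/441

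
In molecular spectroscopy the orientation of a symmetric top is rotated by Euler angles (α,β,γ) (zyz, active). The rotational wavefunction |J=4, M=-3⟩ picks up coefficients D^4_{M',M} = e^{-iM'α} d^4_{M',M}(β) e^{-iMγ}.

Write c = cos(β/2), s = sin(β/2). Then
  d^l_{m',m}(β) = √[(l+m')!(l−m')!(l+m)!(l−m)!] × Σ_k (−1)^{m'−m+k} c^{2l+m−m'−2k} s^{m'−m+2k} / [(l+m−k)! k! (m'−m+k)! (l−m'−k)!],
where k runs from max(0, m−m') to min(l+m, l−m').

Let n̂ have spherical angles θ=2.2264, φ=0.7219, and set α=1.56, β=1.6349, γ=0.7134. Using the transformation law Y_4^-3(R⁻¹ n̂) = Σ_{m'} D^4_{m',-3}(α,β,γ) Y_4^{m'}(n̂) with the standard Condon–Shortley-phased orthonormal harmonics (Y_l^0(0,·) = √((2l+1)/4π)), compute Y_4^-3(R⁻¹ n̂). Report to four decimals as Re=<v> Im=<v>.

Need the full column D^4_{m',-3} for m'=−4..4 at α=1.5600, β=1.6349, γ=0.7134.
cos(β/2)=0.684083, sin(β/2)=0.729404
d^4_{-4,-3}: single k=1 term ⇒ +0.144636;  D = -0.072646+0.125069i
d^4_{-3,-3}: k∈[0..1] ⇒ +0.047959 -0.381670 = -0.333711;  D = -0.286738-0.170718i
d^4_{-2,-3}: k∈[0..1] ⇒ -0.191335 +0.652581 = +0.461246;  D = +0.240226-0.393750i
d^4_{-1,-3}: k∈[0..1] ⇒ +0.432773 -0.820025 = -0.387252;  D = +0.328387+0.205246i
d^4_{0,-3}: k∈[0..1] ⇒ -0.687881 +0.782044 = +0.094163;  D = -0.050766+0.079306i
d^4_{1,-3}: k∈[0..1] ⇒ +0.820025 -0.559367 = +0.260659;  D = +0.218003+0.142891i
d^4_{2,-3}: k∈[0..1] ⇒ -0.741912 +0.281157 = -0.460755;  D = -0.256727+0.382605i
d^4_{3,-3}: k∈[0..1] ⇒ +0.493315 -0.080121 = +0.413194;  D = -0.340605-0.233918i
d^4_{4,-3}: single k=0 term ⇒ -0.212535;  D = +0.122205-0.173888i
Y_4^{m'}(θ=2.2264,φ=0.7219) and Σ D·Y over m':
  (-0.0726+0.1251i)·(-0.1691-0.0439i)  (-0.2867-0.1707i)·(+0.2130+0.3148i)  (+0.2402-0.3938i)·(+0.0426-0.3339i)  (+0.3284+0.2052i)·(+0.0684-0.0602i)  (-0.0508+0.0793i)·(-0.3507+0.0000i)  (+0.2180+0.1429i)·(-0.0684-0.0602i)  (-0.2567+0.3826i)·(+0.0426+0.3339i)  (-0.3406-0.2339i)·(-0.2130+0.3148i)  (+0.1222-0.1739i)·(-0.1691+0.0439i)
Y_4^-3(R⁻¹ n̂) = -0.070072-0.390059i

Re=-0.0701 Im=-0.3901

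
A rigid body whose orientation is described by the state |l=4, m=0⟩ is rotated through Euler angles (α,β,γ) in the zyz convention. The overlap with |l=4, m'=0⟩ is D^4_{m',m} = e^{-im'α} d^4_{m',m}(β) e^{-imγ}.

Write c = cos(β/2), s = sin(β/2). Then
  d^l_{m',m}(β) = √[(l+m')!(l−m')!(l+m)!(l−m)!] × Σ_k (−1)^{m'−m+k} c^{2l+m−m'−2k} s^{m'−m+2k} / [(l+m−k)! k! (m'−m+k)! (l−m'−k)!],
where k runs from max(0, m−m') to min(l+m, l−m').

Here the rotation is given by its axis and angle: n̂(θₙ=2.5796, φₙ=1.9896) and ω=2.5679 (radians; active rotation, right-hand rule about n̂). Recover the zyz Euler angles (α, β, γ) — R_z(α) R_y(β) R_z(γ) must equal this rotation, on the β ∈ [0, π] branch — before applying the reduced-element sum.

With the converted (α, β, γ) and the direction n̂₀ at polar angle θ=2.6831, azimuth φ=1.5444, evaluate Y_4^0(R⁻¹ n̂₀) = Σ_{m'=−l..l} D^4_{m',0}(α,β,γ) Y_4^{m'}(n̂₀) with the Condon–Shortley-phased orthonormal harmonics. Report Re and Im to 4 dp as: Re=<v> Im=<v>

Re=-0.3457 Im=0.0000

Axis–angle → zyz. n̂ = (sinθₙcosφₙ, sinθₙsinφₙ, cosθₙ) = (-0.216702, +0.486820, -0.846195), ω = 2.5679.
R = I cosω + sinω [n̂]ₓ + (1−cosω) n̂n̂ᵀ gives
  R = [-0.753501, +0.265161, +0.601603; -0.653362, -0.403856, -0.640326; +0.073172, -0.875551, +0.477552]
β = atan2(√(R₁₃²+R₂₃²), R₃₃) = 1.072930; α = atan2(R₂₃, R₁₃) mod 2π = 5.466618; γ = atan2(R₃₂, −R₃₁) mod 2π = 4.629010
Need the full column D^4_{m',0} for m'=−4..4 at α=5.4666, β=1.0729, γ=4.6290.
cos(β/2)=0.859521, sin(β/2)=0.511101
d^4_{-4,0}: single k=4 term ⇒ +0.311602;  D = -0.309183+0.038750i
d^4_{-3,0}: k∈[3..4] ⇒ +0.741081 -0.262039 = +0.479042;  D = -0.368882-0.305625i
d^4_{-2,0}: k∈[2..4] ⇒ +0.999247 -0.942197 +0.124932 = +0.181982;  D = -0.011337-0.181628i
d^4_{-1,0}: k∈[1..4] ⇒ +0.792166 -1.680613 +0.594248 -0.035020 = -0.329219;  D = -0.225425+0.239935i
d^4_{0,0}: k∈[0..4] ⇒ +0.297887 -1.685277 +1.340769 -0.210703 +0.004656 = -0.252668;  D = -0.252668+0.000000i
d^4_{1,0}: k∈[0..3] ⇒ -0.792166 +1.680613 -0.594248 +0.035020 = +0.329219;  D = +0.225425+0.239935i
d^4_{2,0}: k∈[0..2] ⇒ +0.999247 -0.942197 +0.124932 = +0.181982;  D = -0.011337+0.181628i
d^4_{3,0}: k∈[0..1] ⇒ -0.741081 +0.262039 = -0.479042;  D = +0.368882-0.305625i
d^4_{4,0}: single k=0 term ⇒ +0.311602;  D = -0.309183-0.038750i
Y_4^{m'}(θ=2.6831,φ=1.5444) and Σ D·Y over m':
  (-0.3092+0.0387i)·(+0.0169+0.0018i)  (-0.3689-0.3056i)·(+0.0077-0.0970i)  (-0.0113-0.1816i)·(-0.3029-0.0160i)  (-0.2254+0.2399i)·(-0.0130+0.4934i)  (-0.2527+0.0000i)·(+0.1595+0.0000i)  (+0.2254+0.2399i)·(+0.0130+0.4934i)  (-0.0113+0.1816i)·(-0.3029+0.0160i)  (+0.3689-0.3056i)·(-0.0077-0.0970i)  (-0.3092-0.0387i)·(+0.0169-0.0018i)
Y_4^0(R⁻¹ n̂) = -0.345692-0.000000i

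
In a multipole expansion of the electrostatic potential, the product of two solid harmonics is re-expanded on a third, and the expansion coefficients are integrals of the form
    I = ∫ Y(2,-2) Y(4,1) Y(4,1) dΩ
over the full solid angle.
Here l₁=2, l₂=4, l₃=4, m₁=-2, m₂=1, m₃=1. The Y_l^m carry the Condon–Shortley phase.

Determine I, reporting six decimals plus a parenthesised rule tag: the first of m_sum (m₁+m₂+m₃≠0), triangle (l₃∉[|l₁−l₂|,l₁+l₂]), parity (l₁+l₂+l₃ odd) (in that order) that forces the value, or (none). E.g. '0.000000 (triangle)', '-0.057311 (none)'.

m-sum 0 ✓  L=10 even ✓  2≤4≤6 ✓
Π(2lᵢ+1) = 5×9×9 = 405
triangle coeff Δ(2,4,4) = 1/13860
Σ_t [0,2]: t=0:+1/192 t=1:−1/36 t=2:+1/192 = -5/288
(3j)²=20/693 [(2 4 4; 0 0 0)], sign=-1
Σ_t [2,2]: t=2:+1/144 = 1/144
(3j)²=10/231 [(2 4 4; -2 1 1)], sign=-1
⇒ 4πI² = 3000/5929
I = (+1)√(3000/5929/(4π)) = 0.20066192
No selection rule forces the value: the integral is nonzero (none).

0.200662 (none)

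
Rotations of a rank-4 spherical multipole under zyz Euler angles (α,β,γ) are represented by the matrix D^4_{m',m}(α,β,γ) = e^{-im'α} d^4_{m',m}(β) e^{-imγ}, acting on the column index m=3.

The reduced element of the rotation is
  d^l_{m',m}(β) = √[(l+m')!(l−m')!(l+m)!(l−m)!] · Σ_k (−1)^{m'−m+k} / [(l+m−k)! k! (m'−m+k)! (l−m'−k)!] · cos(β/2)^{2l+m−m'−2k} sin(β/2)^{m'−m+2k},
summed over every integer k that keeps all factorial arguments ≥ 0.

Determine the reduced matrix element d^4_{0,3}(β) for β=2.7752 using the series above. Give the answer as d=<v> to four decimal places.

d^4_{0,3}(β=2.7752) via the finite sum:
c=cos(2.775200/2)=0.182173, s=sin(2.775200/2)=0.983266; N=√[24·24·5040·1]=1703.830978
k∈{3,4} keeps every argument non-negative
  k=3: (−1)^0·1703.8310/(144)·0.1822^5·0.9833^3 = +0.002257
  k=4: (−1)^1·1703.8310/(144)·0.1822^3·0.9833^5 = -0.065747
d^4_{0,3}(2.7752) = +0.002257 -0.065747 = -0.063490

d=-0.0635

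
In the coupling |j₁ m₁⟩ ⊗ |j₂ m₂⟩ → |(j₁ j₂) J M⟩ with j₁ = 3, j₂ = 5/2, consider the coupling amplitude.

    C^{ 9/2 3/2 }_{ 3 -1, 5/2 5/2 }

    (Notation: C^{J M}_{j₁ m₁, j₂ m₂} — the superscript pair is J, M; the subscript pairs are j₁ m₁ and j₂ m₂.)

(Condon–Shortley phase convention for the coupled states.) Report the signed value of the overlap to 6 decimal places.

−√(50/231) ≈ -0.465242

√[10·1!5!4!/11! · 2!4!5!0!6!3!] = √(1382400/77)
  +(−1)^1/∏(1,0,3,4,2,0)! = -1/288  (running -1/288)
⟨..|..⟩ = √(1382400/77)·(-1/288) = -0.465242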